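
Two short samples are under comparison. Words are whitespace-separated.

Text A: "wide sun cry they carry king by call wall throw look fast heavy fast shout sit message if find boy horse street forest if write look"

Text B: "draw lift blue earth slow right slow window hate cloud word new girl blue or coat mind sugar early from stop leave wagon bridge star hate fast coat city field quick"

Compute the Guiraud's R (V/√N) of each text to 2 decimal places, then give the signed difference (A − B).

A: V=23, N=26, R=4.51
B: V=27, N=31, R=4.85
Difference = 4.51 − 4.85 = -0.34

-0.34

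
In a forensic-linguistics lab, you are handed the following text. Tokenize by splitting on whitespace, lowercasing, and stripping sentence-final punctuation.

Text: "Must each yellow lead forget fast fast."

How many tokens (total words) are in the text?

Tokens: must, each, yellow, lead, forget, fast, fast
N = 7

7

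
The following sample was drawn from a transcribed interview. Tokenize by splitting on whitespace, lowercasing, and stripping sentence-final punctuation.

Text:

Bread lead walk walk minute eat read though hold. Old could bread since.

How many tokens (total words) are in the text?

13

Tokens: bread, lead, walk, walk, minute, eat, read, though, hold, old, could, bread, since
N = 13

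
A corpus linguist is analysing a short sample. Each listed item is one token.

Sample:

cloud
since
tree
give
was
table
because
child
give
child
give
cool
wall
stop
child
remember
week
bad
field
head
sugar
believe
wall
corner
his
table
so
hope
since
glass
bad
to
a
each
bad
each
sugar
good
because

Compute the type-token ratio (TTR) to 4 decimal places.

N = 39 tokens, V = 27 types.
TTR = V / N = 27 / 39 = 0.6923

0.6923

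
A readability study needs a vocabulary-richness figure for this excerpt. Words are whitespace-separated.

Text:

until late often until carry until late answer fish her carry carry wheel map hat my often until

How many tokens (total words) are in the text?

Tokens: until, late, often, until, carry, until, late, answer, fish, her, carry, carry, wheel, map, hat, my, often, until
N = 18

18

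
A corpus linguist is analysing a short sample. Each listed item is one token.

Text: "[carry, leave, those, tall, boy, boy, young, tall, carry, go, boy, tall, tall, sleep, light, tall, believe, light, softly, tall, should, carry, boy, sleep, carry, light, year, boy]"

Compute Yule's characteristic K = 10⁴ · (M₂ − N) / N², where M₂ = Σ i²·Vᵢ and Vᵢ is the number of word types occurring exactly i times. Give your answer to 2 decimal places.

Frequencies: tall:6, boy:5, carry:4, light:3, sleep:2, leave:1, those:1, young:1, go:1, believe:1, softly:1, should:1, year:1
N = 28. Frequency spectrum: V_1=8, V_2=1, V_3=1, V_4=1, V_5=1, V_6=1
M₂ = 1²·8 + 2²·1 + 3²·1 + 4²·1 + 5²·1 + 6²·1 = 98
K = 10000 × (98 − 28) / 28² = 892.86

892.86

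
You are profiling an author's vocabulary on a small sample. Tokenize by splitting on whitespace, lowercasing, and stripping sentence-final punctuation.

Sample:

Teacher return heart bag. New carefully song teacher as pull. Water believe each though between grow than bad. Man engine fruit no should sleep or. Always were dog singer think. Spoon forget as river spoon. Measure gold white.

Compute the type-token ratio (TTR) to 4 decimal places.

N = 38 tokens, V = 35 types.
TTR = V / N = 35 / 38 = 0.9211

0.9211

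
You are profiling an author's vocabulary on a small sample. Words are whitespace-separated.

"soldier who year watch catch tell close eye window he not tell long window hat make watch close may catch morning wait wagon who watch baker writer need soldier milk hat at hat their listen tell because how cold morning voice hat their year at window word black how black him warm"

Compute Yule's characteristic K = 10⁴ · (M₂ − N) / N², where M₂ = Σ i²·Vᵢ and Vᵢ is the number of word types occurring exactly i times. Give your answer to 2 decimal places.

184.91

Frequencies: hat:4, watch:3, tell:3, window:3, soldier:2, who:2, year:2, catch:2, close:2, morning:2, at:2, their:2, how:2, black:2, eye:1, he:1, not:1, long:1, make:1, may:1, … (13 more, each freq 1)
N = 52. Frequency spectrum: V_1=19, V_2=10, V_3=3, V_4=1
M₂ = 1²·19 + 2²·10 + 3²·3 + 4²·1 = 102
K = 10000 × (102 − 52) / 52² = 184.91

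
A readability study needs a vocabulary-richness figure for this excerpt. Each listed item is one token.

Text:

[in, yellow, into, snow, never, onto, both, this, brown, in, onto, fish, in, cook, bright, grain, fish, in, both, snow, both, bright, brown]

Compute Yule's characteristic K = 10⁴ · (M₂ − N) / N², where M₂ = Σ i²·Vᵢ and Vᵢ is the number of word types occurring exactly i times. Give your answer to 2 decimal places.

Frequencies: in:4, both:3, snow:2, onto:2, brown:2, fish:2, bright:2, yellow:1, into:1, never:1, this:1, cook:1, grain:1
N = 23. Frequency spectrum: V_1=6, V_2=5, V_3=1, V_4=1
M₂ = 1²·6 + 2²·5 + 3²·1 + 4²·1 = 51
K = 10000 × (51 − 23) / 23² = 529.30

529.30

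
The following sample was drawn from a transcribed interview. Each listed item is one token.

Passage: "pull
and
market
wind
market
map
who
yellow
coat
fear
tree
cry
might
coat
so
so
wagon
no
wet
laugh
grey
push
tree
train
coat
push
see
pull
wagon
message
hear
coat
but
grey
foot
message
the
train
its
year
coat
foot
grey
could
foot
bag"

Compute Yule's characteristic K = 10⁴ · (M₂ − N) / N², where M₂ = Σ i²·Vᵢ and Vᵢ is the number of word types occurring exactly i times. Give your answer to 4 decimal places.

226.8431

Frequencies: coat:5, grey:3, foot:3, pull:2, market:2, tree:2, so:2, wagon:2, push:2, train:2, message:2, and:1, wind:1, map:1, who:1, yellow:1, fear:1, cry:1, might:1, no:1, … (10 more, each freq 1)
N = 46. Frequency spectrum: V_1=19, V_2=8, V_3=2, V_5=1
M₂ = 1²·19 + 2²·8 + 3²·2 + 5²·1 = 94
K = 10000 × (94 − 46) / 46² = 226.8431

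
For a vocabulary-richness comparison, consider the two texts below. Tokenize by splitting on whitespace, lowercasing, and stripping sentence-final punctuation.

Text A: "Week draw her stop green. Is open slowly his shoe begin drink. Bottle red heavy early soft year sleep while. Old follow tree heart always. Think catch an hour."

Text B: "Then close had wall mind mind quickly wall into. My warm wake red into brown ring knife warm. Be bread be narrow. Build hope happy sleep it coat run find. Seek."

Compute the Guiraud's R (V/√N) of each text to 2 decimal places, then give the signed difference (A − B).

0.72

A: V=29, N=29, R=5.39
B: V=26, N=31, R=4.67
Difference = 5.39 − 4.67 = 0.72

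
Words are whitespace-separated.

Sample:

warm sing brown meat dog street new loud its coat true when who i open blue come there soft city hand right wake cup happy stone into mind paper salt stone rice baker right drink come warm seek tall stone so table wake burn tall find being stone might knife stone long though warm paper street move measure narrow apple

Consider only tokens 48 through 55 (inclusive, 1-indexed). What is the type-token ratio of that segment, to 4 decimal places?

0.8750

Segment tokens 48–55: stone, might, knife, stone, long, though, warm, paper
Segment N = 8, segment V = 7.
TTR = 7 / 8 = 0.8750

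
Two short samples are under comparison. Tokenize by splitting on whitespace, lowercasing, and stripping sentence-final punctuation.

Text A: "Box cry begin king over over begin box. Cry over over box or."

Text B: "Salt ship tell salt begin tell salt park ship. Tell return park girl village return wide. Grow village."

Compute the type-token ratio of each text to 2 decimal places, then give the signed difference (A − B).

-0.10

TTR(A) = 6/13 = 0.46
TTR(B) = 10/18 = 0.56
Difference = 0.46 − 0.56 = -0.10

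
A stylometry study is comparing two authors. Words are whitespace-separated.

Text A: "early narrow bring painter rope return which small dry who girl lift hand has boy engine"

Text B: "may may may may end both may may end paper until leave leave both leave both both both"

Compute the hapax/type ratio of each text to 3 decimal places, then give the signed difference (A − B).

0.667

A: hapax=16, V=16, ratio=1.000
B: hapax=2, V=6, ratio=0.333
Difference = 1.000 − 0.333 = 0.667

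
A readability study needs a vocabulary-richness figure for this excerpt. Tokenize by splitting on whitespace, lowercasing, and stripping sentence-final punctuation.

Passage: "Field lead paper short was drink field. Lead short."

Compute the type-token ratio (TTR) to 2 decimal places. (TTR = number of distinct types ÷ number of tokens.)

0.67

N = 9 tokens, V = 6 types.
TTR = V / N = 6 / 9 = 0.67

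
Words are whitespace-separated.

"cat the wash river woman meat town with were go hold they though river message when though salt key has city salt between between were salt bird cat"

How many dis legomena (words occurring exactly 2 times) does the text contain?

Frequencies: salt:3, cat:2, river:2, were:2, though:2, between:2, the:1, wash:1, woman:1, meat:1, town:1, with:1, go:1, hold:1, they:1, message:1, when:1, key:1, has:1, city:1, … (1 more, each freq 1)
Words with frequency 2: between, cat, river, though, were

5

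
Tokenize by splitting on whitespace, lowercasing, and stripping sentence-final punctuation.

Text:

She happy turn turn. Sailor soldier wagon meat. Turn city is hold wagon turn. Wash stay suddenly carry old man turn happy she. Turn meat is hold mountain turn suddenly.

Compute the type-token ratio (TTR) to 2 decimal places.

0.57

N = 30 tokens, V = 17 types.
TTR = V / N = 17 / 30 = 0.57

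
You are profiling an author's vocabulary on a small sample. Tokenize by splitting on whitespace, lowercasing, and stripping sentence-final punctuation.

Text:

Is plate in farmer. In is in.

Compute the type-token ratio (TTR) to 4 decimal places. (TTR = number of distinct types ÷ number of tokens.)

0.5714

N = 7 tokens, V = 4 types.
TTR = V / N = 4 / 7 = 0.5714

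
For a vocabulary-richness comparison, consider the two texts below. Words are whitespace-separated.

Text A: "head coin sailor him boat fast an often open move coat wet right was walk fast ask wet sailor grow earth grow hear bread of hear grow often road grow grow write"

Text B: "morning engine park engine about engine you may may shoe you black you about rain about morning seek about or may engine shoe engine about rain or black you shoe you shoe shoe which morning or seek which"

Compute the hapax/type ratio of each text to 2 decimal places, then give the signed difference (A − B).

A: hapax=17, V=23, ratio=0.74
B: hapax=1, V=12, ratio=0.08
Difference = 0.74 − 0.08 = 0.66

0.66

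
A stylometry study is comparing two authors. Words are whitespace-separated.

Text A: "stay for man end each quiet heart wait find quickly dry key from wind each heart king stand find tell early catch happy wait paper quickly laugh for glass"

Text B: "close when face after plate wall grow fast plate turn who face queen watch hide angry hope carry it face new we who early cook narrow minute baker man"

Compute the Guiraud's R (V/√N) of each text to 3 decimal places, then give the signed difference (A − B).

-0.371

A: V=23, N=29, R=4.271
B: V=25, N=29, R=4.642
Difference = 4.271 − 4.642 = -0.371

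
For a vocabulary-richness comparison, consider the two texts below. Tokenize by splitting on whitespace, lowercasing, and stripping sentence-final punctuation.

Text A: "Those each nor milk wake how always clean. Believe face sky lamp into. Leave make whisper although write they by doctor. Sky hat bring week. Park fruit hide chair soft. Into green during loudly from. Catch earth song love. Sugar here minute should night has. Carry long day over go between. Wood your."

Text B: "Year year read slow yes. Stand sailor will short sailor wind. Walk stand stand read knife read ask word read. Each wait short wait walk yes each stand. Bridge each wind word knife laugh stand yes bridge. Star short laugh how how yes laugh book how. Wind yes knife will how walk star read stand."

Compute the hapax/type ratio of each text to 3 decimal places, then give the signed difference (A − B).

A: hapax=49, V=51, ratio=0.961
B: hapax=3, V=20, ratio=0.150
Difference = 0.961 − 0.150 = 0.811

0.811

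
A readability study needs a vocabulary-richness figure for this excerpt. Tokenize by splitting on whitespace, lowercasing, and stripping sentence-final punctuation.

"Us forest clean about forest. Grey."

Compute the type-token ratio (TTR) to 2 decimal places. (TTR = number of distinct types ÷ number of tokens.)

N = 6 tokens, V = 5 types.
TTR = V / N = 5 / 6 = 0.83

0.83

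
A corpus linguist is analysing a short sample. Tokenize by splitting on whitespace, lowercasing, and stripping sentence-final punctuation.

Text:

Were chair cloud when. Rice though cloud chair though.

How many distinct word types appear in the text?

Distinct types: {chair, cloud, rice, though, were, when}
V = 6

6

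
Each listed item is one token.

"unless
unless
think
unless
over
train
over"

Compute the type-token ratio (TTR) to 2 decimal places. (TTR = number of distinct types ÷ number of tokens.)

N = 7 tokens, V = 4 types.
TTR = V / N = 4 / 7 = 0.57

0.57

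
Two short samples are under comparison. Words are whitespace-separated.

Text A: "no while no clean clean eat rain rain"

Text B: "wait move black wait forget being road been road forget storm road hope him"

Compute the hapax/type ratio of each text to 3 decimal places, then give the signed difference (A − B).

A: hapax=2, V=5, ratio=0.400
B: hapax=7, V=10, ratio=0.700
Difference = 0.400 − 0.700 = -0.300

-0.300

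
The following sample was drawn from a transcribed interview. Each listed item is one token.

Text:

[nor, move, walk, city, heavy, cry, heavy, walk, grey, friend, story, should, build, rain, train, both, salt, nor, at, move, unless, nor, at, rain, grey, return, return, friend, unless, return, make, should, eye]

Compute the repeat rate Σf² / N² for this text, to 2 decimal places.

Frequencies: nor:3, return:3, move:2, walk:2, heavy:2, grey:2, friend:2, should:2, rain:2, at:2, unless:2, city:1, cry:1, story:1, build:1, train:1, both:1, salt:1, make:1, eye:1
Σf² = 63; N² = 1089
Repeat rate = 63 / 1089 = 0.06

0.06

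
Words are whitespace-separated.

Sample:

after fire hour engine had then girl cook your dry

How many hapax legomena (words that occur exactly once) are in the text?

10

Frequencies: after:1, fire:1, hour:1, engine:1, had:1, then:1, girl:1, cook:1, your:1, dry:1
Hapax (freq=1): after, cook, dry, engine, fire, girl, had, hour, then, your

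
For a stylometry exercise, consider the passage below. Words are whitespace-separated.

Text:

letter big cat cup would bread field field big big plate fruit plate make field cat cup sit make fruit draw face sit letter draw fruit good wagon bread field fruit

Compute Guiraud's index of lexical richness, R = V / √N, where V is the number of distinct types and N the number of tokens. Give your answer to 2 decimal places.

2.69

N = 31, V = 15.
√N = 5.567764
R = 15 / 5.567764 = 2.69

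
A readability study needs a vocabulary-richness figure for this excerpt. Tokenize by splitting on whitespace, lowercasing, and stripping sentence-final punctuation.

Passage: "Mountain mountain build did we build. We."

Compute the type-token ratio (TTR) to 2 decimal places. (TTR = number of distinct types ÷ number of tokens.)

N = 7 tokens, V = 4 types.
TTR = V / N = 4 / 7 = 0.57

0.57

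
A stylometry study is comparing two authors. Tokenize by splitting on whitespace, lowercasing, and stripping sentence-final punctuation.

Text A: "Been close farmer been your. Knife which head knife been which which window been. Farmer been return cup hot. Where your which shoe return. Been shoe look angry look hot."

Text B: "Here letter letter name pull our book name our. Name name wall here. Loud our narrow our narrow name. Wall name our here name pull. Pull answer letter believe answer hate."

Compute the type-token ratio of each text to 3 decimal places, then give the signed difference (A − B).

0.113

TTR(A) = 15/30 = 0.500
TTR(B) = 12/31 = 0.387
Difference = 0.500 − 0.387 = 0.113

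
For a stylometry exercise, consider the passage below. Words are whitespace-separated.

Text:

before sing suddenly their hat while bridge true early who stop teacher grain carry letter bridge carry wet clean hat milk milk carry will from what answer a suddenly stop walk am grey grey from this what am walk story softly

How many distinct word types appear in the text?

Distinct types: {a, am, answer, before, bridge, carry, clean, early, from, grain, grey, hat, letter, milk, sing, softly, stop, story, suddenly, teacher, their, this, true, walk, wet, what, while, who, will}
V = 29

29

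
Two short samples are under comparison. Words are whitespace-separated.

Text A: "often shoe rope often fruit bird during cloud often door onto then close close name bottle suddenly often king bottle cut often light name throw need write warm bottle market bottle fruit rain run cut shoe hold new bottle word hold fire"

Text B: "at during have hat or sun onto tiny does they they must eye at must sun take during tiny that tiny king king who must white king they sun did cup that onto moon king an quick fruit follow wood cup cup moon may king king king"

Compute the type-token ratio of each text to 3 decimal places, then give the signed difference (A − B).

0.114

TTR(A) = 28/42 = 0.667
TTR(B) = 26/47 = 0.553
Difference = 0.667 − 0.553 = 0.114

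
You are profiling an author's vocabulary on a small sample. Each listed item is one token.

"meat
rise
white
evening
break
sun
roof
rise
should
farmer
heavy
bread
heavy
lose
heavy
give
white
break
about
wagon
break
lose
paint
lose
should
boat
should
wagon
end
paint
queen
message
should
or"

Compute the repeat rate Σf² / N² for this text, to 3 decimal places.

Frequencies: should:4, break:3, heavy:3, lose:3, rise:2, white:2, wagon:2, paint:2, meat:1, evening:1, sun:1, roof:1, farmer:1, bread:1, give:1, about:1, boat:1, end:1, queen:1, message:1, … (1 more, each freq 1)
Σf² = 72; N² = 1156
Repeat rate = 72 / 1156 = 0.062

0.062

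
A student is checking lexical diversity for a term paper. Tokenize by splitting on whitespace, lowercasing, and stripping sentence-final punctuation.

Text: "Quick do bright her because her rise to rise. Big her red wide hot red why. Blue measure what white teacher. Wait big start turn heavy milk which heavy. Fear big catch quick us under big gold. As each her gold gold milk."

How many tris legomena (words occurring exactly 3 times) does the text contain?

1

Frequencies: her:4, big:4, gold:3, quick:2, rise:2, red:2, heavy:2, milk:2, do:1, bright:1, because:1, to:1, wide:1, hot:1, why:1, blue:1, measure:1, what:1, white:1, teacher:1, … (10 more, each freq 1)
Words with frequency 3: gold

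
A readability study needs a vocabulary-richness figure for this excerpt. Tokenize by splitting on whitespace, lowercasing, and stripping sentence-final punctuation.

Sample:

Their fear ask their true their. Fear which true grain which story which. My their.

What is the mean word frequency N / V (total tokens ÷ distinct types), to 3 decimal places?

N = 15 tokens, V = 8 types.
Mean frequency = N / V = 15 / 8 = 1.875

1.875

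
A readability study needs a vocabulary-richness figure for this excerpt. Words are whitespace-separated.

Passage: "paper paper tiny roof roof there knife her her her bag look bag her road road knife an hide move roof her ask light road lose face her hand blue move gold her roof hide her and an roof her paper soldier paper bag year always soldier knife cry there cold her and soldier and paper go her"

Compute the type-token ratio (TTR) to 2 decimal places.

N = 58 tokens, V = 26 types.
TTR = V / N = 26 / 58 = 0.45

0.45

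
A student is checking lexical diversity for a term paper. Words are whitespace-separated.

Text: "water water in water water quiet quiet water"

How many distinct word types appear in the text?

3

Distinct types: {in, quiet, water}
V = 3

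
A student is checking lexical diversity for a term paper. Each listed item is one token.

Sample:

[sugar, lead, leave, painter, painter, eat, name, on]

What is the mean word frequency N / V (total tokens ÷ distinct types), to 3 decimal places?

N = 8 tokens, V = 7 types.
Mean frequency = N / V = 8 / 7 = 1.143

1.143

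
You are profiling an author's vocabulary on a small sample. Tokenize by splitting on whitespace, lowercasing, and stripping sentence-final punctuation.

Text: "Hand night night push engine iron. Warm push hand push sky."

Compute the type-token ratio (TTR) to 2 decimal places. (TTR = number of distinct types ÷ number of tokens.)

N = 11 tokens, V = 7 types.
TTR = V / N = 7 / 11 = 0.64

0.64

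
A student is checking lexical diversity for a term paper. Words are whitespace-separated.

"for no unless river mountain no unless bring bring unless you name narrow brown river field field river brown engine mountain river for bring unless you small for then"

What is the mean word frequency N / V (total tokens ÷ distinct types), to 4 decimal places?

2.0714

N = 29 tokens, V = 14 types.
Mean frequency = N / V = 29 / 14 = 2.0714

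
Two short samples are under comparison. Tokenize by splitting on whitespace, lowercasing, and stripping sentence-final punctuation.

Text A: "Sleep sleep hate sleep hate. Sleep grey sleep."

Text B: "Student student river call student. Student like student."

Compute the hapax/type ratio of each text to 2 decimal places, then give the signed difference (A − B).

A: hapax=1, V=3, ratio=0.33
B: hapax=3, V=4, ratio=0.75
Difference = 0.33 − 0.75 = -0.42

-0.42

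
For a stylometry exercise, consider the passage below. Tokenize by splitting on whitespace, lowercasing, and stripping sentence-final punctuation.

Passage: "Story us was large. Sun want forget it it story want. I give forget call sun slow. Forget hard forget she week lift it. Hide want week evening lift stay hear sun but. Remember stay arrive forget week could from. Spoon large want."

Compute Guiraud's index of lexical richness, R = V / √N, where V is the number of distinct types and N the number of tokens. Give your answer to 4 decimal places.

N = 43, V = 26.
√N = 6.557439
R = 26 / 6.557439 = 3.9650

3.9650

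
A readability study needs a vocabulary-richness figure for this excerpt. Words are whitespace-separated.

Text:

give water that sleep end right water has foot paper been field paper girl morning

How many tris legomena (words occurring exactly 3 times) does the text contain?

Frequencies: water:2, paper:2, give:1, that:1, sleep:1, end:1, right:1, has:1, foot:1, been:1, field:1, girl:1, morning:1
Words with frequency 3: (none)

0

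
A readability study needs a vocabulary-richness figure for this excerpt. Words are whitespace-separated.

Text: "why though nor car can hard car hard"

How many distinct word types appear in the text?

Distinct types: {can, car, hard, nor, though, why}
V = 6

6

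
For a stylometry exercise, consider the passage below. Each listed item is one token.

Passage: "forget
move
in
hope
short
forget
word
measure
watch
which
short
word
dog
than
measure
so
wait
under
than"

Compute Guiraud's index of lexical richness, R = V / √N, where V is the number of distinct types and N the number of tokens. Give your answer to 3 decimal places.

3.212

N = 19, V = 14.
√N = 4.358899
R = 14 / 4.358899 = 3.212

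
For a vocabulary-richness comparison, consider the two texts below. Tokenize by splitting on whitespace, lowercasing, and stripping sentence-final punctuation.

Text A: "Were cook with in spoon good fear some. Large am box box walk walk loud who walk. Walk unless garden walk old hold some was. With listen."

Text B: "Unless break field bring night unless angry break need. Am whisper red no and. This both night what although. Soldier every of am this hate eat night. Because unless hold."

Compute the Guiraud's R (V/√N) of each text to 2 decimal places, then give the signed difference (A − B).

-0.35

A: V=20, N=27, R=3.85
B: V=23, N=30, R=4.20
Difference = 3.85 − 4.20 = -0.35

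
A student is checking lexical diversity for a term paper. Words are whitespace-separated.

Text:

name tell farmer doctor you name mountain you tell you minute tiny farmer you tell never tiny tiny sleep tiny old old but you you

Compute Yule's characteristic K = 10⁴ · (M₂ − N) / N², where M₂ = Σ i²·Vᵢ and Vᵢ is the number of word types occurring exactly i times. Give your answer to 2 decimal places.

864.00

Frequencies: you:6, tiny:4, tell:3, name:2, farmer:2, old:2, doctor:1, mountain:1, minute:1, never:1, sleep:1, but:1
N = 25. Frequency spectrum: V_1=6, V_2=3, V_3=1, V_4=1, V_6=1
M₂ = 1²·6 + 2²·3 + 3²·1 + 4²·1 + 6²·1 = 79
K = 10000 × (79 − 25) / 25² = 864.00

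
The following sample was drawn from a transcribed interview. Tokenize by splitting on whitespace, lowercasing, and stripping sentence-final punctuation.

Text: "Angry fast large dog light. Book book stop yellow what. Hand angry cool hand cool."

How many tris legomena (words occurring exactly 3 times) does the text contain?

Frequencies: angry:2, book:2, hand:2, cool:2, fast:1, large:1, dog:1, light:1, stop:1, yellow:1, what:1
Words with frequency 3: (none)

0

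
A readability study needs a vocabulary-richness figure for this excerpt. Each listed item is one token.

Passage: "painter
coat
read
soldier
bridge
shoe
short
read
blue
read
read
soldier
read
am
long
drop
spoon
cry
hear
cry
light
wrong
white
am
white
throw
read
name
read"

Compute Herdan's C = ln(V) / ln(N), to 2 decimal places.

0.87

N = 29, V = 19.
ln(V) = 2.944439, ln(N) = 3.367296
C = 2.944439 / 3.367296 = 0.87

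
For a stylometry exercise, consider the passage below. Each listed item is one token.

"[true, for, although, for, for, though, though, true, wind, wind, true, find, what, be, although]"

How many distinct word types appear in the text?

8

Distinct types: {although, be, find, for, though, true, what, wind}
V = 8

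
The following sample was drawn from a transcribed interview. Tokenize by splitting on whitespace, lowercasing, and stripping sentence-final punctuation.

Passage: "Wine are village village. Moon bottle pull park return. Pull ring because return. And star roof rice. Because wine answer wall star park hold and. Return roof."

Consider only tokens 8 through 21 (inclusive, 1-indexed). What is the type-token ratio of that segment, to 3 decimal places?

0.857

Segment tokens 8–21: park, return, pull, ring, because, return, and, star, roof, rice, because, wine, answer, wall
Segment N = 14, segment V = 12.
TTR = 12 / 14 = 0.857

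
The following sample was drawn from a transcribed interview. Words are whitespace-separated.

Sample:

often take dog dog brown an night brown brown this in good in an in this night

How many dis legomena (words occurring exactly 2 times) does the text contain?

Frequencies: brown:3, in:3, dog:2, an:2, night:2, this:2, often:1, take:1, good:1
Words with frequency 2: an, dog, night, this

4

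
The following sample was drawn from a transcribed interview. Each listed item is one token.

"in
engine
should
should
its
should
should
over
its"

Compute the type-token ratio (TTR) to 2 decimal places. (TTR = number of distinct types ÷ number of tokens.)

0.56

N = 9 tokens, V = 5 types.
TTR = V / N = 5 / 9 = 0.56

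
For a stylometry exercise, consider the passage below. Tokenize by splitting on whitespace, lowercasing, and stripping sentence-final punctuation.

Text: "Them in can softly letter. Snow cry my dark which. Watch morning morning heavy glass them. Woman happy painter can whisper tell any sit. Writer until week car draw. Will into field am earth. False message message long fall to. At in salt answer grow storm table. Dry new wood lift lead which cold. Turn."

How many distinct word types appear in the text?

49

Distinct types: {am, answer, any, at, can, car, cold, cry, dark, draw, dry, earth, fall, false, field, glass, grow, happy, heavy, in, into, lead, letter, lift, long, message, morning, my, new, painter, salt, sit, snow, softly, storm, table, tell, them, to, turn, until, watch, week, which, whisper, will, woman, wood, writer}
V = 49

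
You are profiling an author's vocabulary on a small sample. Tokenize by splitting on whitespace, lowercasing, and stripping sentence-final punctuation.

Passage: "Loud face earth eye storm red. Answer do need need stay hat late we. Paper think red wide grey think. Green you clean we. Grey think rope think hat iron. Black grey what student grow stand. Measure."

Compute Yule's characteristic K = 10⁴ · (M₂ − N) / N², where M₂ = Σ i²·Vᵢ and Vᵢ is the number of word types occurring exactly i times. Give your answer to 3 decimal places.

189.920

Frequencies: think:4, grey:3, red:2, need:2, hat:2, we:2, loud:1, face:1, earth:1, eye:1, storm:1, answer:1, do:1, stay:1, late:1, paper:1, wide:1, green:1, you:1, clean:1, … (8 more, each freq 1)
N = 37. Frequency spectrum: V_1=22, V_2=4, V_3=1, V_4=1
M₂ = 1²·22 + 2²·4 + 3²·1 + 4²·1 = 63
K = 10000 × (63 − 37) / 37² = 189.920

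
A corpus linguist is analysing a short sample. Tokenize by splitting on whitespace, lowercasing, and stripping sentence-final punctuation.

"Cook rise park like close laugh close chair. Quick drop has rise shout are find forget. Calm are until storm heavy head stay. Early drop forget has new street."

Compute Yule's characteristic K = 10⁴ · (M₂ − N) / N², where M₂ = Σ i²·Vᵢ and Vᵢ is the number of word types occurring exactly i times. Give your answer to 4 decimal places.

Frequencies: rise:2, close:2, drop:2, has:2, are:2, forget:2, cook:1, park:1, like:1, laugh:1, chair:1, quick:1, shout:1, find:1, calm:1, until:1, storm:1, heavy:1, head:1, stay:1, … (3 more, each freq 1)
N = 29. Frequency spectrum: V_1=17, V_2=6
M₂ = 1²·17 + 2²·6 = 41
K = 10000 × (41 − 29) / 29² = 142.6873

142.6873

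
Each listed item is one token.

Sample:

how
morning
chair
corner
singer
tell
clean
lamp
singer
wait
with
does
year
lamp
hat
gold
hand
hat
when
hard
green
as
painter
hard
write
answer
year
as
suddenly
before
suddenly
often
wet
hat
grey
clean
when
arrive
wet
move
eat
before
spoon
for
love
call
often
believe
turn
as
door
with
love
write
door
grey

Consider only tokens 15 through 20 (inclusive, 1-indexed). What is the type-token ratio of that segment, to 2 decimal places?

0.83

Segment tokens 15–20: hat, gold, hand, hat, when, hard
Segment N = 6, segment V = 5.
TTR = 5 / 6 = 0.83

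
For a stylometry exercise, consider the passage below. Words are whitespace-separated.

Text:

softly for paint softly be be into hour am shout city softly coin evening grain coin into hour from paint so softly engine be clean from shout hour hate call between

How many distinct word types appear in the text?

19

Distinct types: {am, be, between, call, city, clean, coin, engine, evening, for, from, grain, hate, hour, into, paint, shout, so, softly}
V = 19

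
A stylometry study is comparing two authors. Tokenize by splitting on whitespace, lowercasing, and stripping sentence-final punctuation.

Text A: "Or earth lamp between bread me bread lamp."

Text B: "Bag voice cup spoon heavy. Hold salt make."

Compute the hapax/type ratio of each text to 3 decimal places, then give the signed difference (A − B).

-0.333

A: hapax=4, V=6, ratio=0.667
B: hapax=8, V=8, ratio=1.000
Difference = 0.667 − 1.000 = -0.333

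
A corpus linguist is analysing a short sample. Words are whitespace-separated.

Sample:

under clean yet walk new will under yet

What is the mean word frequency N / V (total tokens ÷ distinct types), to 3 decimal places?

1.333

N = 8 tokens, V = 6 types.
Mean frequency = N / V = 8 / 6 = 1.333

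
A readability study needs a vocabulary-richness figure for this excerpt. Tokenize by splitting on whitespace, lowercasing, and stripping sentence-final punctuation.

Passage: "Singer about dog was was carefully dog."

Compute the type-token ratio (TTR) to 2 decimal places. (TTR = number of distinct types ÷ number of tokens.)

0.71

N = 7 tokens, V = 5 types.
TTR = V / N = 5 / 7 = 0.71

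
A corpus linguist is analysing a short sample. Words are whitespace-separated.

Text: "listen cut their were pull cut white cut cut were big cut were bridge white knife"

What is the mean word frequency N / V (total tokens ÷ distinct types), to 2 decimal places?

N = 16 tokens, V = 9 types.
Mean frequency = N / V = 16 / 9 = 1.78

1.78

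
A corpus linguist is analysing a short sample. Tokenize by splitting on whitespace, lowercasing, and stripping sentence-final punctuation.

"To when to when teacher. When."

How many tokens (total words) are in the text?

6

Tokens: to, when, to, when, teacher, when
N = 6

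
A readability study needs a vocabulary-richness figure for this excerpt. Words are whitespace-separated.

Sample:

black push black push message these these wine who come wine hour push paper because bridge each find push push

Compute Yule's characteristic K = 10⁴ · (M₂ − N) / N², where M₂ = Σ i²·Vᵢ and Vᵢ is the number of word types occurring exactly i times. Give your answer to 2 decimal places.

Frequencies: push:5, black:2, these:2, wine:2, message:1, who:1, come:1, hour:1, paper:1, because:1, bridge:1, each:1, find:1
N = 20. Frequency spectrum: V_1=9, V_2=3, V_5=1
M₂ = 1²·9 + 2²·3 + 5²·1 = 46
K = 10000 × (46 − 20) / 20² = 650.00

650.00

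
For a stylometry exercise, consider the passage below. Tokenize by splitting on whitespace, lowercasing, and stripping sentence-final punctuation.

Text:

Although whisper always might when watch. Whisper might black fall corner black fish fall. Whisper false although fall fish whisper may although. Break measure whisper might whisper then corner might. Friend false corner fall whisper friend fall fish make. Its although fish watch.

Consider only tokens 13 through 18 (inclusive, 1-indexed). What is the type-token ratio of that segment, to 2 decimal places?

Segment tokens 13–18: fish, fall, whisper, false, although, fall
Segment N = 6, segment V = 5.
TTR = 5 / 6 = 0.83

0.83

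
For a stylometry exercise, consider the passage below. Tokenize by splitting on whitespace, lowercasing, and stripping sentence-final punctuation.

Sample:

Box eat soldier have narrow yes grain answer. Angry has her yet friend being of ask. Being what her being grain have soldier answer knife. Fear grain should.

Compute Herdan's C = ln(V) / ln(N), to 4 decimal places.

0.8990

N = 28, V = 20.
ln(V) = 2.995732, ln(N) = 3.332205
C = 2.995732 / 3.332205 = 0.8990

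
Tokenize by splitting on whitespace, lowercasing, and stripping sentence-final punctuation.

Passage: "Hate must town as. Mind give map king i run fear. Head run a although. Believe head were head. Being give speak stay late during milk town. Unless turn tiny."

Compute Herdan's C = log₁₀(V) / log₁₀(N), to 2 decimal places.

0.95

N = 30, V = 25.
log₁₀(V) = 1.397940, log₁₀(N) = 1.477121
C = 1.397940 / 1.477121 = 0.95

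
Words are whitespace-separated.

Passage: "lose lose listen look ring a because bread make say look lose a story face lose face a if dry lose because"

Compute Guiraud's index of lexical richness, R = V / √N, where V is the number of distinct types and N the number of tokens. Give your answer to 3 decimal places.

2.772

N = 22, V = 13.
√N = 4.690416
R = 13 / 4.690416 = 2.772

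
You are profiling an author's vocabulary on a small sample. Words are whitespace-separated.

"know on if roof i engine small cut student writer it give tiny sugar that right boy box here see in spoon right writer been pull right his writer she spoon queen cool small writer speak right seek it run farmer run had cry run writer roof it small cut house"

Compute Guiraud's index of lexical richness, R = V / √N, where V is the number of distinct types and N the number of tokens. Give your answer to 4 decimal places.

N = 51, V = 35.
√N = 7.141428
R = 35 / 7.141428 = 4.9010

4.9010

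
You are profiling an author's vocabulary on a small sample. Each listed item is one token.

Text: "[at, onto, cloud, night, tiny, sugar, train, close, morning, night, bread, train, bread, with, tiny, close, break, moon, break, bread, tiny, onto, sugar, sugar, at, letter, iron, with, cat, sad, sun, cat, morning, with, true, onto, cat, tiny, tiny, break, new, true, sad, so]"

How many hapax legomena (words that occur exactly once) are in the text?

Frequencies: tiny:5, onto:3, sugar:3, bread:3, with:3, break:3, cat:3, at:2, night:2, train:2, close:2, morning:2, sad:2, true:2, cloud:1, moon:1, letter:1, iron:1, sun:1, new:1, … (1 more, each freq 1)
Hapax (freq=1): cloud, iron, letter, moon, new, so, sun

7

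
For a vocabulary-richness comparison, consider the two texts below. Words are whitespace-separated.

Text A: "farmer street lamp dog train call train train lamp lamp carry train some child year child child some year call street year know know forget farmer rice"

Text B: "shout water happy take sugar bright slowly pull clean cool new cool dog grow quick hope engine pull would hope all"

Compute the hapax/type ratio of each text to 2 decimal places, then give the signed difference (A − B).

-0.52

A: hapax=4, V=13, ratio=0.31
B: hapax=15, V=18, ratio=0.83
Difference = 0.31 − 0.83 = -0.52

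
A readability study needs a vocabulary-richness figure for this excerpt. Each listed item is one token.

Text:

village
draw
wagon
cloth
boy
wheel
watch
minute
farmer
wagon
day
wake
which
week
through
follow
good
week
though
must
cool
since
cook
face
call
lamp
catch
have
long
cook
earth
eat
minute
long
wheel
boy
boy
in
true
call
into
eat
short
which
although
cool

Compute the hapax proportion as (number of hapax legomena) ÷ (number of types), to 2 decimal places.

0.68

Frequencies: boy:3, wagon:2, wheel:2, minute:2, which:2, week:2, cool:2, cook:2, call:2, long:2, eat:2, village:1, draw:1, cloth:1, watch:1, farmer:1, day:1, wake:1, through:1, follow:1, … (14 more, each freq 1)
Hapax count = 23; type count = 34.
Ratio = 23 / 34 = 0.68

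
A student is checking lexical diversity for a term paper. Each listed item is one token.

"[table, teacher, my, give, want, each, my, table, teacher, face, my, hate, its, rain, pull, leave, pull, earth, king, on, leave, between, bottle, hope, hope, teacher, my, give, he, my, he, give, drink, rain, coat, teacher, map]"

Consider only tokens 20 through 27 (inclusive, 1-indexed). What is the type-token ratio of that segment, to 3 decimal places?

Segment tokens 20–27: on, leave, between, bottle, hope, hope, teacher, my
Segment N = 8, segment V = 7.
TTR = 7 / 8 = 0.875

0.875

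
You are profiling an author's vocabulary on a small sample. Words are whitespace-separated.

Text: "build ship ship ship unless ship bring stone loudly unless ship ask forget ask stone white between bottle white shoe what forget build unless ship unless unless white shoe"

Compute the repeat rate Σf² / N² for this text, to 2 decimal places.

Frequencies: ship:6, unless:5, white:3, build:2, stone:2, ask:2, forget:2, shoe:2, bring:1, loudly:1, between:1, bottle:1, what:1
Σf² = 95; N² = 841
Repeat rate = 95 / 841 = 0.11

0.11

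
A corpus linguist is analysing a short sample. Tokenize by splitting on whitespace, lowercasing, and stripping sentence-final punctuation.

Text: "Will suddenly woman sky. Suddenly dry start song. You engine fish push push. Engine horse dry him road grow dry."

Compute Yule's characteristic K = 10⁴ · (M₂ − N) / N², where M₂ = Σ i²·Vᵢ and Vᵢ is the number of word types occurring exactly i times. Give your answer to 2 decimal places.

300.00

Frequencies: dry:3, suddenly:2, engine:2, push:2, will:1, woman:1, sky:1, start:1, song:1, you:1, fish:1, horse:1, him:1, road:1, grow:1
N = 20. Frequency spectrum: V_1=11, V_2=3, V_3=1
M₂ = 1²·11 + 2²·3 + 3²·1 = 32
K = 10000 × (32 − 20) / 20² = 300.00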